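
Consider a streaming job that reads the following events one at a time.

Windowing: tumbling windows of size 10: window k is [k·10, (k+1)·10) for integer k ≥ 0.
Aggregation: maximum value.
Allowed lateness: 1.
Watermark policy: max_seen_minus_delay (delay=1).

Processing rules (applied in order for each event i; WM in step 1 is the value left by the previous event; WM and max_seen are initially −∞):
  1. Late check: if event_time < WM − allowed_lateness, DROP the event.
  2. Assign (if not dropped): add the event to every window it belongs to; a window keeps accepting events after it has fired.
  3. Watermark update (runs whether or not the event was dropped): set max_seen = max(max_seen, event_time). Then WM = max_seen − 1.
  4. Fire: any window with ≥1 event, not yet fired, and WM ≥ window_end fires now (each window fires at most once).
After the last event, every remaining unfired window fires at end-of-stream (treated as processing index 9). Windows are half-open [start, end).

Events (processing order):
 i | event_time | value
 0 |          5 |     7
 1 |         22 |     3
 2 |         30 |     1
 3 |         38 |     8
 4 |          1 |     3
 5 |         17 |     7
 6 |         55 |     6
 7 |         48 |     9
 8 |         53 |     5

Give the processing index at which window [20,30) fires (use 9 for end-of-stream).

i=0 t=5 v=7: → [0,10); WM=4
i=1 t=22 v=3: → [20,30); WM=21; [0,10) fires=7
i=2 t=30 v=1: → [30,40); WM=29
i=3 t=38 v=8: → [30,40); WM=37; [20,30) fires=3
i=4 t=1 v=3: DROP (t<37-1); WM=37
i=5 t=17 v=7: DROP (t<37-1); WM=37
i=6 t=55 v=6: → [50,60); WM=54; [30,40) fires=8
i=7 t=48 v=9: DROP (t<54-1); WM=54
i=8 t=53 v=5: → [50,60); WM=54

3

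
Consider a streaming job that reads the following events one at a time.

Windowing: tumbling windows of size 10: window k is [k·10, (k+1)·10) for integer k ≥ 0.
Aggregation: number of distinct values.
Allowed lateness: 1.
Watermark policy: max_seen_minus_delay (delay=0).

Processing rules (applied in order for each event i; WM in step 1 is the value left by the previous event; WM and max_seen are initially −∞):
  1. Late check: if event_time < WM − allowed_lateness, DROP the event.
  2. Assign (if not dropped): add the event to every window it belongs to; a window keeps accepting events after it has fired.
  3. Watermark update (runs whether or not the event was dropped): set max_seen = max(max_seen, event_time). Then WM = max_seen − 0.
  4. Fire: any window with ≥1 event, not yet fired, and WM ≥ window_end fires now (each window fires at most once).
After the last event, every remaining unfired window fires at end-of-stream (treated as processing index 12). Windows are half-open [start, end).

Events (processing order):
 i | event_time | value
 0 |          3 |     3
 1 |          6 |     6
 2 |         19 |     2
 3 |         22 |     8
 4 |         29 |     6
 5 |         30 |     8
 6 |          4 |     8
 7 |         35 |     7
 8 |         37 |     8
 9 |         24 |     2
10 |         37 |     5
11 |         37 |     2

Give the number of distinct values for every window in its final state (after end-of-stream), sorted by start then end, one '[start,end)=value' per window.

[0,10)=2 [10,20)=1 [20,30)=2 [30,40)=4

i=0 t=3 v=3: → [0,10); WM=3
i=1 t=6 v=6: → [0,10); WM=6
i=2 t=19 v=2: → [10,20); WM=19; [0,10) fires=2
i=3 t=22 v=8: → [20,30); WM=22; [10,20) fires=1
i=4 t=29 v=6: → [20,30); WM=29
i=5 t=30 v=8: → [30,40); WM=30; [20,30) fires=2
i=6 t=4 v=8: DROP (t<30-1); WM=30
i=7 t=35 v=7: → [30,40); WM=35
i=8 t=37 v=8: → [30,40); WM=37
i=9 t=24 v=2: DROP (t<37-1); WM=37
i=10 t=37 v=5: → [30,40); WM=37
i=11 t=37 v=2: → [30,40); WM=37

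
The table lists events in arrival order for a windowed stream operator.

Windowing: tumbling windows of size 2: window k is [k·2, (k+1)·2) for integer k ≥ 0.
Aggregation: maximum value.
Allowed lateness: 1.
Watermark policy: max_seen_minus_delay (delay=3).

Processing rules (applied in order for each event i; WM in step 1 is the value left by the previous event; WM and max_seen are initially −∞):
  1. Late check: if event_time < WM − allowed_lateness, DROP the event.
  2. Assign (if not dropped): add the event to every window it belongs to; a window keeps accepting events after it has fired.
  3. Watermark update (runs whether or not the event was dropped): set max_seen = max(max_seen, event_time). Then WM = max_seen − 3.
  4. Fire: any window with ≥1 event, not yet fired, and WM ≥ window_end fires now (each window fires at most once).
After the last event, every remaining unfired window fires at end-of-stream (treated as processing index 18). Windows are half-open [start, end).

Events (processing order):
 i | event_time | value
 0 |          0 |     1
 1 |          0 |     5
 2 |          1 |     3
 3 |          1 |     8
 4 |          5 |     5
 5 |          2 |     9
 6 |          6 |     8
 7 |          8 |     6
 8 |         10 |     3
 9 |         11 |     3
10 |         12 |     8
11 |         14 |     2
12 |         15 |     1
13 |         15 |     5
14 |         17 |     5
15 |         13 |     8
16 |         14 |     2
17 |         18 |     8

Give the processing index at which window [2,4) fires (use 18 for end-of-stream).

i=0 t=0 v=1: → [0,2); WM=-3
i=1 t=0 v=5: → [0,2); WM=-3
i=2 t=1 v=3: → [0,2); WM=-2
i=3 t=1 v=8: → [0,2); WM=-2
i=4 t=5 v=5: → [4,6); WM=2; [0,2) fires=8
i=5 t=2 v=9: → [2,4); WM=2
i=6 t=6 v=8: → [6,8); WM=3
i=7 t=8 v=6: → [8,10); WM=5; [2,4) fires=9
i=8 t=10 v=3: → [10,12); WM=7; [4,6) fires=5
i=9 t=11 v=3: → [10,12); WM=8; [6,8) fires=8
i=10 t=12 v=8: → [12,14); WM=9
i=11 t=14 v=2: → [14,16); WM=11; [8,10) fires=6
i=12 t=15 v=1: → [14,16); WM=12; [10,12) fires=3
i=13 t=15 v=5: → [14,16); WM=12
i=14 t=17 v=5: → [16,18); WM=14; [12,14) fires=8
i=15 t=13 v=8: → [12,14); WM=14
i=16 t=14 v=2: → [14,16); WM=14
i=17 t=18 v=8: → [18,20); WM=15

7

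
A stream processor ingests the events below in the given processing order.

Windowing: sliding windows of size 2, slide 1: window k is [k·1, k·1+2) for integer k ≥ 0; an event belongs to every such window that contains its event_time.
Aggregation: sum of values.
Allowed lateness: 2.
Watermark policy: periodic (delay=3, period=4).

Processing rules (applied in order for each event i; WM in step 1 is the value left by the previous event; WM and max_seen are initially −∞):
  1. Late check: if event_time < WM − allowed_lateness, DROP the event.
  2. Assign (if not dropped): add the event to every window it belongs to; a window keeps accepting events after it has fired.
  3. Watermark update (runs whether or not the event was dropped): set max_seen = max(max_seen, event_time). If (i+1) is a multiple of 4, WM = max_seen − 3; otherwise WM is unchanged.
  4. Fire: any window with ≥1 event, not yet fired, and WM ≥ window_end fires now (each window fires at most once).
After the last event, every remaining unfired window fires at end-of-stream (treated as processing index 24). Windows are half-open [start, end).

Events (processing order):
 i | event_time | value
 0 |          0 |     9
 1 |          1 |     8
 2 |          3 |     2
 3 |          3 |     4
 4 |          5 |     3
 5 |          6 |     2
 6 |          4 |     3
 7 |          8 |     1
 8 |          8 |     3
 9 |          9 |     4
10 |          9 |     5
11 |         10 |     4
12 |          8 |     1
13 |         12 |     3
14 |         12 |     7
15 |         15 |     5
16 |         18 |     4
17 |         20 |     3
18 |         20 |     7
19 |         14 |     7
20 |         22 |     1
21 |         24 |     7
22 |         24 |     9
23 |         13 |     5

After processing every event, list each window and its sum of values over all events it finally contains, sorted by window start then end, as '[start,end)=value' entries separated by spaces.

i=0 t=0 v=9: → [0,2); WM=−∞
i=1 t=1 v=8: → [1,3),[0,2); WM=−∞
i=2 t=3 v=2: → [3,5),[2,4); WM=−∞
i=3 t=3 v=4: → [3,5),[2,4); WM=0
i=4 t=5 v=3: → [5,7),[4,6); WM=0
i=5 t=6 v=2: → [6,8),[5,7); WM=0
i=6 t=4 v=3: → [4,6),[3,5); WM=0
i=7 t=8 v=1: → [8,10),[7,9); WM=5; [0,2) fires=17 [1,3) fires=8 [2,4) fires=6 [3,5) fires=9
i=8 t=8 v=3: → [8,10),[7,9); WM=5
i=9 t=9 v=4: → [9,11),[8,10); WM=5
i=10 t=9 v=5: → [9,11),[8,10); WM=5
i=11 t=10 v=4: → [10,12),[9,11); WM=7; [4,6) fires=6 [5,7) fires=5
i=12 t=8 v=1: → [8,10),[7,9); WM=7
i=13 t=12 v=3: → [12,14),[11,13); WM=7
i=14 t=12 v=7: → [12,14),[11,13); WM=7
i=15 t=15 v=5: → [15,17),[14,16); WM=12; [6,8) fires=2 [7,9) fires=5 [8,10) fires=14 [9,11) fires=13 [10,12) fires=4
i=16 t=18 v=4: → [18,20),[17,19); WM=12
i=17 t=20 v=3: → [20,22),[19,21); WM=12
i=18 t=20 v=7: → [20,22),[19,21); WM=12
i=19 t=14 v=7: → [14,16),[13,15); WM=17; [11,13) fires=10 [12,14) fires=10 [13,15) fires=7 [14,16) fires=12 [15,17) fires=5
i=20 t=22 v=1: → [22,24),[21,23); WM=17
i=21 t=24 v=7: → [24,26),[23,25); WM=17
i=22 t=24 v=9: → [24,26),[23,25); WM=17
i=23 t=13 v=5: DROP (t<17-2); WM=21; [17,19) fires=4 [18,20) fires=4 [19,21) fires=10

[0,2)=17 [1,3)=8 [2,4)=6 [3,5)=9 [4,6)=6 [5,7)=5 [6,8)=2 [7,9)=5 [8,10)=14 [9,11)=13 [10,12)=4 [11,13)=10 [12,14)=10 [13,15)=7 [14,16)=12 [15,17)=5 [17,19)=4 [18,20)=4 [19,21)=10 [20,22)=10 [21,23)=1 [22,24)=1 [23,25)=16 [24,26)=16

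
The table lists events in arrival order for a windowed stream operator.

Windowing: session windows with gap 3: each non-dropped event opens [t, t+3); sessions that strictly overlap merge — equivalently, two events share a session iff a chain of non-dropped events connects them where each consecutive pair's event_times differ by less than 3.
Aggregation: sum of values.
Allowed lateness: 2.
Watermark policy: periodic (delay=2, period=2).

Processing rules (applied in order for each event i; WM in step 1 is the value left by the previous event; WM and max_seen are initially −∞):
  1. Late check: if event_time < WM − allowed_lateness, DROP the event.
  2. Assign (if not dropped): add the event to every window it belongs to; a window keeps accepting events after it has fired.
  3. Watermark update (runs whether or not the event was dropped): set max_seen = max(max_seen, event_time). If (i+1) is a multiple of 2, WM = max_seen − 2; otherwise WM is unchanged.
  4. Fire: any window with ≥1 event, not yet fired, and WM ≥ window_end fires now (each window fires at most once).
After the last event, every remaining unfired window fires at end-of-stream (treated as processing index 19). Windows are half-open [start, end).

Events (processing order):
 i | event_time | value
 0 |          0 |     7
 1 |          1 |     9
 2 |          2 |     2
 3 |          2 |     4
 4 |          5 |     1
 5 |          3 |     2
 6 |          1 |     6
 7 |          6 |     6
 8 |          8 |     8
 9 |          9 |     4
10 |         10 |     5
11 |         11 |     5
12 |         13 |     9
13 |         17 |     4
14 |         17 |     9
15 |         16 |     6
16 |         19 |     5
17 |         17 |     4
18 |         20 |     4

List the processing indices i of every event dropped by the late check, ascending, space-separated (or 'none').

none

i=0 t=0 v=7: → [0,3); WM=−∞
i=1 t=1 v=9: → [0,4); WM=-1
i=2 t=2 v=2: → [0,5); WM=-1
i=3 t=2 v=4: → [0,5); WM=0
i=4 t=5 v=1: → [5,8); WM=0
i=5 t=3 v=2: → [0,8); WM=3
i=6 t=1 v=6: → [0,8); WM=3
i=7 t=6 v=6: → [0,9); WM=4
i=8 t=8 v=8: → [0,11); WM=4
i=9 t=9 v=4: → [0,12); WM=7
i=10 t=10 v=5: → [0,13); WM=7
i=11 t=11 v=5: → [0,14); WM=9
i=12 t=13 v=9: → [0,16); WM=9
i=13 t=17 v=4: → [17,20); WM=15
i=14 t=17 v=9: → [17,20); WM=15
i=15 t=16 v=6: → [16,20); WM=15
i=16 t=19 v=5: → [16,22); WM=15
i=17 t=17 v=4: → [16,22); WM=17
i=18 t=20 v=4: → [16,23); WM=17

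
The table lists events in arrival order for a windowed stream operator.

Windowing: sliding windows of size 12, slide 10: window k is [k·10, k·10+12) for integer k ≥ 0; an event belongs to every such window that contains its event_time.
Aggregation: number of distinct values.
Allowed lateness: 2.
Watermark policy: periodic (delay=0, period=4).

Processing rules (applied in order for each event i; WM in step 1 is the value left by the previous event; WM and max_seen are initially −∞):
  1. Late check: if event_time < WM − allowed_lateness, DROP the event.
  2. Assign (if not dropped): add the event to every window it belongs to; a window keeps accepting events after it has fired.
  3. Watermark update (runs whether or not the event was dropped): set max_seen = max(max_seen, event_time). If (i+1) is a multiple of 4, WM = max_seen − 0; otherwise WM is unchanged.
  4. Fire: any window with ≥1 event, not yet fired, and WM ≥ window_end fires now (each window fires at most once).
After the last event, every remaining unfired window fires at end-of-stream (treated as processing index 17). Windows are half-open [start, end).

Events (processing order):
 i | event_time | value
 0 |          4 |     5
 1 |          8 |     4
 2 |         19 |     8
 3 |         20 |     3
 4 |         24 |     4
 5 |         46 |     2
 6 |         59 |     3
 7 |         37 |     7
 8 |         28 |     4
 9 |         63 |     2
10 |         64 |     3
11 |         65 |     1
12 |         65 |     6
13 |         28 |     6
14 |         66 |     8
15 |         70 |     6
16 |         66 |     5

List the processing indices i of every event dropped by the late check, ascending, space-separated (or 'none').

8 13 16

i=0 t=4 v=5: → [0,12); WM=−∞
i=1 t=8 v=4: → [0,12); WM=−∞
i=2 t=19 v=8: → [10,22); WM=−∞
i=3 t=20 v=3: → [20,32),[10,22); WM=20; [0,12) fires=2
i=4 t=24 v=4: → [20,32); WM=20
i=5 t=46 v=2: → [40,52); WM=20
i=6 t=59 v=3: → [50,62); WM=20
i=7 t=37 v=7: → [30,42); WM=59; [10,22) fires=2 [20,32) fires=2 [30,42) fires=1 [40,52) fires=1
i=8 t=28 v=4: DROP (t<59-2); WM=59
i=9 t=63 v=2: → [60,72); WM=59
i=10 t=64 v=3: → [60,72); WM=59
i=11 t=65 v=1: → [60,72); WM=65; [50,62) fires=1
i=12 t=65 v=6: → [60,72); WM=65
i=13 t=28 v=6: DROP (t<65-2); WM=65
i=14 t=66 v=8: → [60,72); WM=65
i=15 t=70 v=6: → [70,82),[60,72); WM=70
i=16 t=66 v=5: DROP (t<70-2); WM=70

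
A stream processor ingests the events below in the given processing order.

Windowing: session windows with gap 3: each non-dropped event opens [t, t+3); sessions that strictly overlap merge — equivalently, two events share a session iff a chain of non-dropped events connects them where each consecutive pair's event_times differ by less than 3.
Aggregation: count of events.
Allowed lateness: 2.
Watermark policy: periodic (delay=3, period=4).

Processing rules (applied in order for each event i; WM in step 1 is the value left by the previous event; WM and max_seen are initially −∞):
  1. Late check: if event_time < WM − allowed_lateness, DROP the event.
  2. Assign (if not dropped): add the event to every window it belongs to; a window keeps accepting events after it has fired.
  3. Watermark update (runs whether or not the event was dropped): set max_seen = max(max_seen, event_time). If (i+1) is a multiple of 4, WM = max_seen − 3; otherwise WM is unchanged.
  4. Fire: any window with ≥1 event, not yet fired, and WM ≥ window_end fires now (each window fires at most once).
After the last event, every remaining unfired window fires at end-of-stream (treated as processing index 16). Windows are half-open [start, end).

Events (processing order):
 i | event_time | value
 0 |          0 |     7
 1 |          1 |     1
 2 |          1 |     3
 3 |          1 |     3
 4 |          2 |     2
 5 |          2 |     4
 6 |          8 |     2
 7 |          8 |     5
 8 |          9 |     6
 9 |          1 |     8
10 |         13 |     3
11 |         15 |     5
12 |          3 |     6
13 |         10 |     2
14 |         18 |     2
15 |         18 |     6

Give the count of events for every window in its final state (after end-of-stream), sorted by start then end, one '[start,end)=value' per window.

i=0 t=0 v=7: → [0,3); WM=−∞
i=1 t=1 v=1: → [0,4); WM=−∞
i=2 t=1 v=3: → [0,4); WM=−∞
i=3 t=1 v=3: → [0,4); WM=-2
i=4 t=2 v=2: → [0,5); WM=-2
i=5 t=2 v=4: → [0,5); WM=-2
i=6 t=8 v=2: → [8,11); WM=-2
i=7 t=8 v=5: → [8,11); WM=5
i=8 t=9 v=6: → [8,12); WM=5
i=9 t=1 v=8: DROP (t<5-2); WM=5
i=10 t=13 v=3: → [13,16); WM=5
i=11 t=15 v=5: → [13,18); WM=12
i=12 t=3 v=6: DROP (t<12-2); WM=12
i=13 t=10 v=2: → [8,13); WM=12
i=14 t=18 v=2: → [18,21); WM=12
i=15 t=18 v=6: → [18,21); WM=15

[0,5)=6 [8,13)=4 [13,18)=2 [18,21)=2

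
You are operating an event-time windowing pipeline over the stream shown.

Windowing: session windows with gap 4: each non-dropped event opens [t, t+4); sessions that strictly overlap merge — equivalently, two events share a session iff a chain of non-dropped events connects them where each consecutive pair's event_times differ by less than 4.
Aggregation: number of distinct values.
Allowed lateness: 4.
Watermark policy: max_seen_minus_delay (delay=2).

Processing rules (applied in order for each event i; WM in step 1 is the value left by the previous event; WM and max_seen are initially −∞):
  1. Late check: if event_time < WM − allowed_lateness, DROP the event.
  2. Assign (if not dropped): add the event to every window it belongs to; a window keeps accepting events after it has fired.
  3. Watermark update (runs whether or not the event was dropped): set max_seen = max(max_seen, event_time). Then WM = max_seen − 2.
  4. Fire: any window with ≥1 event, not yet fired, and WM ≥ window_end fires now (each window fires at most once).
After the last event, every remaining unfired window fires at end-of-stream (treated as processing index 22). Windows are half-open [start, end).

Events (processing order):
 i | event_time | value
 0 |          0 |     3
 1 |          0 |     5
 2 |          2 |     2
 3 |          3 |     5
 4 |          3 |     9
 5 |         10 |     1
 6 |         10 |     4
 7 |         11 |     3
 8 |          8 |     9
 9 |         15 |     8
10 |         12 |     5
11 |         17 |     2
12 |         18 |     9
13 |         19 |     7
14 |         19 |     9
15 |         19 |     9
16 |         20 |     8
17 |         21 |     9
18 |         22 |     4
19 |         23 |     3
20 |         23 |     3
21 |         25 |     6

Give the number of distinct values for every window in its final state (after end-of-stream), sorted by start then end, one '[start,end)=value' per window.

i=0 t=0 v=3: → [0,4); WM=-2
i=1 t=0 v=5: → [0,4); WM=-2
i=2 t=2 v=2: → [0,6); WM=0
i=3 t=3 v=5: → [0,7); WM=1
i=4 t=3 v=9: → [0,7); WM=1
i=5 t=10 v=1: → [10,14); WM=8
i=6 t=10 v=4: → [10,14); WM=8
i=7 t=11 v=3: → [10,15); WM=9
i=8 t=8 v=9: → [8,15); WM=9
i=9 t=15 v=8: → [15,19); WM=13
i=10 t=12 v=5: → [8,19); WM=13
i=11 t=17 v=2: → [8,21); WM=15
i=12 t=18 v=9: → [8,22); WM=16
i=13 t=19 v=7: → [8,23); WM=17
i=14 t=19 v=9: → [8,23); WM=17
i=15 t=19 v=9: → [8,23); WM=17
i=16 t=20 v=8: → [8,24); WM=18
i=17 t=21 v=9: → [8,25); WM=19
i=18 t=22 v=4: → [8,26); WM=20
i=19 t=23 v=3: → [8,27); WM=21
i=20 t=23 v=3: → [8,27); WM=21
i=21 t=25 v=6: → [8,29); WM=23

[0,7)=4 [8,29)=9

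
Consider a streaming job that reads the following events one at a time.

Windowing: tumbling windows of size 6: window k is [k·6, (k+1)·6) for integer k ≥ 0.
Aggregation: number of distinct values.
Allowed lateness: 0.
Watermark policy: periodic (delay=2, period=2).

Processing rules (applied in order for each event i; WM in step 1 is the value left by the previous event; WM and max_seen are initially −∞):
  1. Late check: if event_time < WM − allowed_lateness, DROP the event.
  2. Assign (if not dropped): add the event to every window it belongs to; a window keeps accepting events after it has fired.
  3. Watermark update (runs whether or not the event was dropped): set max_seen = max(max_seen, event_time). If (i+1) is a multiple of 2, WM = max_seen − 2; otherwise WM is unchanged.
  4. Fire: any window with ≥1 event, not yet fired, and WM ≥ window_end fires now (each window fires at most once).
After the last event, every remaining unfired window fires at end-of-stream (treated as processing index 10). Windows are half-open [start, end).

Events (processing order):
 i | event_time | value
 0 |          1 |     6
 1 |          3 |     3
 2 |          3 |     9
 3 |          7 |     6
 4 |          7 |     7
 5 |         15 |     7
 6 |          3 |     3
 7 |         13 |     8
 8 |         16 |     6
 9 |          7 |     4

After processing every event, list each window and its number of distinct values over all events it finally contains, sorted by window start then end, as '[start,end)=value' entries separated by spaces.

[0,6)=3 [6,12)=2 [12,18)=3

i=0 t=1 v=6: → [0,6); WM=−∞
i=1 t=3 v=3: → [0,6); WM=1
i=2 t=3 v=9: → [0,6); WM=1
i=3 t=7 v=6: → [6,12); WM=5
i=4 t=7 v=7: → [6,12); WM=5
i=5 t=15 v=7: → [12,18); WM=13; [0,6) fires=3 [6,12) fires=2
i=6 t=3 v=3: DROP (t<13-0); WM=13
i=7 t=13 v=8: → [12,18); WM=13
i=8 t=16 v=6: → [12,18); WM=13
i=9 t=7 v=4: DROP (t<13-0); WM=14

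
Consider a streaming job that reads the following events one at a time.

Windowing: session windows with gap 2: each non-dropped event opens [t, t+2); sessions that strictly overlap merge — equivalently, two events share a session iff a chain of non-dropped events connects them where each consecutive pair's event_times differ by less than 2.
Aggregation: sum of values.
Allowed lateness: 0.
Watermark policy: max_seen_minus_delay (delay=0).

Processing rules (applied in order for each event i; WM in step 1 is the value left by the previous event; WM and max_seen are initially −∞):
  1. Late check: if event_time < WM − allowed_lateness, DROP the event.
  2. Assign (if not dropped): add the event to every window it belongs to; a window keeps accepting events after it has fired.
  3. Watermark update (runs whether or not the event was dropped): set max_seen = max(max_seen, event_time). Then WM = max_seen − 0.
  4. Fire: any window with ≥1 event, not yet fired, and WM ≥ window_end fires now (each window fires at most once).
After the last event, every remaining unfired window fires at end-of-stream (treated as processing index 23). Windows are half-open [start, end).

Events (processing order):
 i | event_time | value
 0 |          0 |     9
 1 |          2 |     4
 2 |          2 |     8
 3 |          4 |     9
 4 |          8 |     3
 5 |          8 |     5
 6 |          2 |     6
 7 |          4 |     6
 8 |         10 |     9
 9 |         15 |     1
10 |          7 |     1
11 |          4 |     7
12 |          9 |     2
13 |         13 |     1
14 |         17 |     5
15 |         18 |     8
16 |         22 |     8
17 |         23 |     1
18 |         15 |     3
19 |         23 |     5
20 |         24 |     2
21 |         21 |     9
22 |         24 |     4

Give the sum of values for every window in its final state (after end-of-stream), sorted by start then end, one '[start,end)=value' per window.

[0,2)=9 [2,4)=12 [4,6)=9 [8,10)=8 [10,12)=9 [15,17)=1 [17,20)=13 [22,26)=20

i=0 t=0 v=9: → [0,2); WM=0
i=1 t=2 v=4: → [2,4); WM=2
i=2 t=2 v=8: → [2,4); WM=2
i=3 t=4 v=9: → [4,6); WM=4
i=4 t=8 v=3: → [8,10); WM=8
i=5 t=8 v=5: → [8,10); WM=8
i=6 t=2 v=6: DROP (t<8-0); WM=8
i=7 t=4 v=6: DROP (t<8-0); WM=8
i=8 t=10 v=9: → [10,12); WM=10
i=9 t=15 v=1: → [15,17); WM=15
i=10 t=7 v=1: DROP (t<15-0); WM=15
i=11 t=4 v=7: DROP (t<15-0); WM=15
i=12 t=9 v=2: DROP (t<15-0); WM=15
i=13 t=13 v=1: DROP (t<15-0); WM=15
i=14 t=17 v=5: → [17,19); WM=17
i=15 t=18 v=8: → [17,20); WM=18
i=16 t=22 v=8: → [22,24); WM=22
i=17 t=23 v=1: → [22,25); WM=23
i=18 t=15 v=3: DROP (t<23-0); WM=23
i=19 t=23 v=5: → [22,25); WM=23
i=20 t=24 v=2: → [22,26); WM=24
i=21 t=21 v=9: DROP (t<24-0); WM=24
i=22 t=24 v=4: → [22,26); WM=24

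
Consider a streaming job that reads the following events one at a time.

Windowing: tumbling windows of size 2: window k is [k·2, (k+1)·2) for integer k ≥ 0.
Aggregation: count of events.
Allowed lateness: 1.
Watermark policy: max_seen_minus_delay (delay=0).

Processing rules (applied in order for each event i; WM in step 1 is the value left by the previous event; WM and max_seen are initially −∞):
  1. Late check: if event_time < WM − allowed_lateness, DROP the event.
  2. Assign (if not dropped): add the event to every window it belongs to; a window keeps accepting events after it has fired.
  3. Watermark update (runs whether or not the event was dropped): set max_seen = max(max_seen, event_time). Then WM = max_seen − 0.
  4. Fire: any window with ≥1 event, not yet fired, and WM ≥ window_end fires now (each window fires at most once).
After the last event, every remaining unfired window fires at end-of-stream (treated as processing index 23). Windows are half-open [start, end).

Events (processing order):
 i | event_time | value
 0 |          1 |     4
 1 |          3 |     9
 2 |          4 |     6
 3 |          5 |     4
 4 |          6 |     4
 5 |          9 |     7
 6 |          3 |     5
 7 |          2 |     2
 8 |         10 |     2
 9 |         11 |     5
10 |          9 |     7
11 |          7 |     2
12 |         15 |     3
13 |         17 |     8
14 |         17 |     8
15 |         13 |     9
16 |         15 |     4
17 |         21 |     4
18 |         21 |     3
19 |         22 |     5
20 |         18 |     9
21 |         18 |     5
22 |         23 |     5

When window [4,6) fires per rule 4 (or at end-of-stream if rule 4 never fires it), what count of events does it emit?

i=0 t=1 v=4: → [0,2); WM=1
i=1 t=3 v=9: → [2,4); WM=3; [0,2) fires=1
i=2 t=4 v=6: → [4,6); WM=4; [2,4) fires=1
i=3 t=5 v=4: → [4,6); WM=5
i=4 t=6 v=4: → [6,8); WM=6; [4,6) fires=2
i=5 t=9 v=7: → [8,10); WM=9; [6,8) fires=1
i=6 t=3 v=5: DROP (t<9-1); WM=9
i=7 t=2 v=2: DROP (t<9-1); WM=9
i=8 t=10 v=2: → [10,12); WM=10; [8,10) fires=1
i=9 t=11 v=5: → [10,12); WM=11
i=10 t=9 v=7: DROP (t<11-1); WM=11
i=11 t=7 v=2: DROP (t<11-1); WM=11
i=12 t=15 v=3: → [14,16); WM=15; [10,12) fires=2
i=13 t=17 v=8: → [16,18); WM=17; [14,16) fires=1
i=14 t=17 v=8: → [16,18); WM=17
i=15 t=13 v=9: DROP (t<17-1); WM=17
i=16 t=15 v=4: DROP (t<17-1); WM=17
i=17 t=21 v=4: → [20,22); WM=21; [16,18) fires=2
i=18 t=21 v=3: → [20,22); WM=21
i=19 t=22 v=5: → [22,24); WM=22; [20,22) fires=2
i=20 t=18 v=9: DROP (t<22-1); WM=22
i=21 t=18 v=5: DROP (t<22-1); WM=22
i=22 t=23 v=5: → [22,24); WM=23

2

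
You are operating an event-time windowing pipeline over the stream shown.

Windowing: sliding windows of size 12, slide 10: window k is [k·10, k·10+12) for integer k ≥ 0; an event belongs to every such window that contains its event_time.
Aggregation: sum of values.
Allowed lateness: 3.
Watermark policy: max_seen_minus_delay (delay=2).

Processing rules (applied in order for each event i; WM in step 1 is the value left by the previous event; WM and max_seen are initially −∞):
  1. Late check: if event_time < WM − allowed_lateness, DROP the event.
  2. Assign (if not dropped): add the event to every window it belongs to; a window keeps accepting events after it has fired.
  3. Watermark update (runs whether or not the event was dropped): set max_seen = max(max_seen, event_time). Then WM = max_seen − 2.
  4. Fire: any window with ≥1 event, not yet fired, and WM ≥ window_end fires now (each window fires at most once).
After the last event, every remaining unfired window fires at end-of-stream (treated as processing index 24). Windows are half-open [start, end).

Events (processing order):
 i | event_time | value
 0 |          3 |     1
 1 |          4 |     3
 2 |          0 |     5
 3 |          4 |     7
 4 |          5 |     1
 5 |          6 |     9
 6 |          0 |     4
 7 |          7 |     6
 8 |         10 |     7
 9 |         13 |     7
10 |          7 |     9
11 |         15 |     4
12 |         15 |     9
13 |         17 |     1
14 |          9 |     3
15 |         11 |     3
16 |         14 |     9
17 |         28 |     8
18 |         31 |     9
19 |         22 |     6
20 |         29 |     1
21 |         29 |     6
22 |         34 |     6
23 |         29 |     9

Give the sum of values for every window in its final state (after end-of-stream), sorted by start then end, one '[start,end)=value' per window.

[0,12)=39 [10,22)=37 [20,32)=33 [30,42)=15

i=0 t=3 v=1: → [0,12); WM=1
i=1 t=4 v=3: → [0,12); WM=2
i=2 t=0 v=5: → [0,12); WM=2
i=3 t=4 v=7: → [0,12); WM=2
i=4 t=5 v=1: → [0,12); WM=3
i=5 t=6 v=9: → [0,12); WM=4
i=6 t=0 v=4: DROP (t<4-3); WM=4
i=7 t=7 v=6: → [0,12); WM=5
i=8 t=10 v=7: → [10,22),[0,12); WM=8
i=9 t=13 v=7: → [10,22); WM=11
i=10 t=7 v=9: DROP (t<11-3); WM=11
i=11 t=15 v=4: → [10,22); WM=13; [0,12) fires=39
i=12 t=15 v=9: → [10,22); WM=13
i=13 t=17 v=1: → [10,22); WM=15
i=14 t=9 v=3: DROP (t<15-3); WM=15
i=15 t=11 v=3: DROP (t<15-3); WM=15
i=16 t=14 v=9: → [10,22); WM=15
i=17 t=28 v=8: → [20,32); WM=26; [10,22) fires=37
i=18 t=31 v=9: → [30,42),[20,32); WM=29
i=19 t=22 v=6: DROP (t<29-3); WM=29
i=20 t=29 v=1: → [20,32); WM=29
i=21 t=29 v=6: → [20,32); WM=29
i=22 t=34 v=6: → [30,42); WM=32; [20,32) fires=24
i=23 t=29 v=9: → [20,32); WM=32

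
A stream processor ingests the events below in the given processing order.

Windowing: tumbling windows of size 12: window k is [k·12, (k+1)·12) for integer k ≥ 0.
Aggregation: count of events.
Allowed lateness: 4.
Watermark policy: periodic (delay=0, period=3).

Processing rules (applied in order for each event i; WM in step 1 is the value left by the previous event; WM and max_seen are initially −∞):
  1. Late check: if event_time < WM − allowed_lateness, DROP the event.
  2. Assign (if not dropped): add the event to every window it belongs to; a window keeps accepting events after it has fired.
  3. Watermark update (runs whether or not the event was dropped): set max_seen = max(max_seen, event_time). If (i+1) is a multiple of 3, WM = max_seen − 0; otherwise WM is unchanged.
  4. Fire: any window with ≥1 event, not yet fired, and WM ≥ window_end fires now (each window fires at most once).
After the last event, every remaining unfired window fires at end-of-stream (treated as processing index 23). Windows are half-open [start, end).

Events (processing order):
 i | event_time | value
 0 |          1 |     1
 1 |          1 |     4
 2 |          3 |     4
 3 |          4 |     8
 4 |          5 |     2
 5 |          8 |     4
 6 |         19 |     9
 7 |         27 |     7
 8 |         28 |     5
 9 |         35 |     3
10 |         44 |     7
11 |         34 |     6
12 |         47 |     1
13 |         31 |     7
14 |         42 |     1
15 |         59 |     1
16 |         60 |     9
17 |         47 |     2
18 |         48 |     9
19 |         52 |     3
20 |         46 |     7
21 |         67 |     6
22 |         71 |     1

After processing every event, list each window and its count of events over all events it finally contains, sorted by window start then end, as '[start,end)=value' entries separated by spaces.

[0,12)=6 [12,24)=1 [24,36)=4 [36,48)=4 [48,60)=1 [60,72)=3

i=0 t=1 v=1: → [0,12); WM=−∞
i=1 t=1 v=4: → [0,12); WM=−∞
i=2 t=3 v=4: → [0,12); WM=3
i=3 t=4 v=8: → [0,12); WM=3
i=4 t=5 v=2: → [0,12); WM=3
i=5 t=8 v=4: → [0,12); WM=8
i=6 t=19 v=9: → [12,24); WM=8
i=7 t=27 v=7: → [24,36); WM=8
i=8 t=28 v=5: → [24,36); WM=28; [0,12) fires=6 [12,24) fires=1
i=9 t=35 v=3: → [24,36); WM=28
i=10 t=44 v=7: → [36,48); WM=28
i=11 t=34 v=6: → [24,36); WM=44; [24,36) fires=4
i=12 t=47 v=1: → [36,48); WM=44
i=13 t=31 v=7: DROP (t<44-4); WM=44
i=14 t=42 v=1: → [36,48); WM=47
i=15 t=59 v=1: → [48,60); WM=47
i=16 t=60 v=9: → [60,72); WM=47
i=17 t=47 v=2: → [36,48); WM=60; [36,48) fires=4 [48,60) fires=1
i=18 t=48 v=9: DROP (t<60-4); WM=60
i=19 t=52 v=3: DROP (t<60-4); WM=60
i=20 t=46 v=7: DROP (t<60-4); WM=60
i=21 t=67 v=6: → [60,72); WM=60
i=22 t=71 v=1: → [60,72); WM=60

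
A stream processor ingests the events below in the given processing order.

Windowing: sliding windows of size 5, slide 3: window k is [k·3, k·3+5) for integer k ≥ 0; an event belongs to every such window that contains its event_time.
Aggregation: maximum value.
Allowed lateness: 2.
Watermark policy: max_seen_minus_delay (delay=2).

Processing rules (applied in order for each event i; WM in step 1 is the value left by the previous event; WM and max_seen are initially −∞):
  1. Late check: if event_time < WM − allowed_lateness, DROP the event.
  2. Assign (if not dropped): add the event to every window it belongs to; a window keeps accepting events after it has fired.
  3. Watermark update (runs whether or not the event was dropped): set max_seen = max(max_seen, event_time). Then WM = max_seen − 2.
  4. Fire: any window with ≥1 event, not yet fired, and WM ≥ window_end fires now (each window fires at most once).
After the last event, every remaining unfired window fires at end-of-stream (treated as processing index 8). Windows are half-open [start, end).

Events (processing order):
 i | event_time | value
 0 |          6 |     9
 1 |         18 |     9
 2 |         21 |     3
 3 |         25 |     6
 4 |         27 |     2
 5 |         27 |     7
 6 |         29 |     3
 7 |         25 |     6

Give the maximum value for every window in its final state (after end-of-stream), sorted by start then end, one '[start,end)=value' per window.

[3,8)=9 [6,11)=9 [15,20)=9 [18,23)=9 [21,26)=6 [24,29)=7 [27,32)=7

i=0 t=6 v=9: → [6,11),[3,8); WM=4
i=1 t=18 v=9: → [18,23),[15,20); WM=16; [3,8) fires=9 [6,11) fires=9
i=2 t=21 v=3: → [21,26),[18,23); WM=19
i=3 t=25 v=6: → [24,29),[21,26); WM=23; [15,20) fires=9 [18,23) fires=9
i=4 t=27 v=2: → [27,32),[24,29); WM=25
i=5 t=27 v=7: → [27,32),[24,29); WM=25
i=6 t=29 v=3: → [27,32); WM=27; [21,26) fires=6
i=7 t=25 v=6: → [24,29),[21,26); WM=27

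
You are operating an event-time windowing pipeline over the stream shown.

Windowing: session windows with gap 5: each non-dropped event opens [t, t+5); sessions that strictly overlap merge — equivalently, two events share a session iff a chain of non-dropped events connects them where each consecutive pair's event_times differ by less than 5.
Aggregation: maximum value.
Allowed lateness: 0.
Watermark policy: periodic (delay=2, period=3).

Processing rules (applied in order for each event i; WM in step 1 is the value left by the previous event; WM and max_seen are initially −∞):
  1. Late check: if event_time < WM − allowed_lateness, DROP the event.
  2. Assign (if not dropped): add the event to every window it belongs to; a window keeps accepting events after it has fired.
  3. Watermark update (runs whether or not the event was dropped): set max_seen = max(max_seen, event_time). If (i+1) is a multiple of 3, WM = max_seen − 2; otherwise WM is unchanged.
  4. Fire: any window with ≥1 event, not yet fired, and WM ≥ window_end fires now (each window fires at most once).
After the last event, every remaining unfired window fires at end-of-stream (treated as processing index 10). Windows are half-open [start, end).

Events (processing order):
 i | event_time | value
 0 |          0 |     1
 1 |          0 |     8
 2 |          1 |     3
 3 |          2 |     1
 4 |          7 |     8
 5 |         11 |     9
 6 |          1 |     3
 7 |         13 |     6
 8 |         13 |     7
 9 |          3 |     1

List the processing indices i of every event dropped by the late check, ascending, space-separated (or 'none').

i=0 t=0 v=1: → [0,5); WM=−∞
i=1 t=0 v=8: → [0,5); WM=−∞
i=2 t=1 v=3: → [0,6); WM=-1
i=3 t=2 v=1: → [0,7); WM=-1
i=4 t=7 v=8: → [7,12); WM=-1
i=5 t=11 v=9: → [7,16); WM=9
i=6 t=1 v=3: DROP (t<9-0); WM=9
i=7 t=13 v=6: → [7,18); WM=9
i=8 t=13 v=7: → [7,18); WM=11
i=9 t=3 v=1: DROP (t<11-0); WM=11

6 9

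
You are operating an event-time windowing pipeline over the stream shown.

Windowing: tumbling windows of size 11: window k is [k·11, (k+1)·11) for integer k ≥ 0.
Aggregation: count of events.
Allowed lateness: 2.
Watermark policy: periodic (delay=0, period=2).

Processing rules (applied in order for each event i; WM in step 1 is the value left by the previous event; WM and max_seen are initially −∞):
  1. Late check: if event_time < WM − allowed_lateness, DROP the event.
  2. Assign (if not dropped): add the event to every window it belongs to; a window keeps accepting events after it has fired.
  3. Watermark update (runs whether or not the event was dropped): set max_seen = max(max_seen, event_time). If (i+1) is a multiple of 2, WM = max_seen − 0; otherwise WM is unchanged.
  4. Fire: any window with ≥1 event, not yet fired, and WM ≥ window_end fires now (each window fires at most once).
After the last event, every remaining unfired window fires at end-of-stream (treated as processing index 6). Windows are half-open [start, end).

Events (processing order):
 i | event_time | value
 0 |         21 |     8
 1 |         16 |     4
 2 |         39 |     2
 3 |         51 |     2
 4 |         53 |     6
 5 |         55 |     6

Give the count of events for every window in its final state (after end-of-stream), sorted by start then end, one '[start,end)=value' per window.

[11,22)=2 [33,44)=1 [44,55)=2 [55,66)=1

i=0 t=21 v=8: → [11,22); WM=−∞
i=1 t=16 v=4: → [11,22); WM=21
i=2 t=39 v=2: → [33,44); WM=21
i=3 t=51 v=2: → [44,55); WM=51; [11,22) fires=2 [33,44) fires=1
i=4 t=53 v=6: → [44,55); WM=51
i=5 t=55 v=6: → [55,66); WM=55; [44,55) fires=2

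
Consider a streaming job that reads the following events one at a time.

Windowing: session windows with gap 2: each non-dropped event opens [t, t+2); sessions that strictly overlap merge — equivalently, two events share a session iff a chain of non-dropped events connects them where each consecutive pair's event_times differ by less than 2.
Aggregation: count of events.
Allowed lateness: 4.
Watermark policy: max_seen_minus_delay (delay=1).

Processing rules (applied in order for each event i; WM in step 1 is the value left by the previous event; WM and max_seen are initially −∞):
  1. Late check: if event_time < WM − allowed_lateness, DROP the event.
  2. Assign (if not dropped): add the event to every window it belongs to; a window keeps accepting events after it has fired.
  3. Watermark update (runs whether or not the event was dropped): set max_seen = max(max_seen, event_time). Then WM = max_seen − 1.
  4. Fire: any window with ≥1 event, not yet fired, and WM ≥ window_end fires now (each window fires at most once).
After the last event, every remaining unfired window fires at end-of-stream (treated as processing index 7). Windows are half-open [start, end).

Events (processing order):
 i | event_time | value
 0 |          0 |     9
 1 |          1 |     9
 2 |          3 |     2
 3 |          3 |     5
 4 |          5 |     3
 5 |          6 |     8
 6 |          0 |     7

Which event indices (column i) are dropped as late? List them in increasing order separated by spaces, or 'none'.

i=0 t=0 v=9: → [0,2); WM=-1
i=1 t=1 v=9: → [0,3); WM=0
i=2 t=3 v=2: → [3,5); WM=2
i=3 t=3 v=5: → [3,5); WM=2
i=4 t=5 v=3: → [5,7); WM=4
i=5 t=6 v=8: → [5,8); WM=5
i=6 t=0 v=7: DROP (t<5-4); WM=5

6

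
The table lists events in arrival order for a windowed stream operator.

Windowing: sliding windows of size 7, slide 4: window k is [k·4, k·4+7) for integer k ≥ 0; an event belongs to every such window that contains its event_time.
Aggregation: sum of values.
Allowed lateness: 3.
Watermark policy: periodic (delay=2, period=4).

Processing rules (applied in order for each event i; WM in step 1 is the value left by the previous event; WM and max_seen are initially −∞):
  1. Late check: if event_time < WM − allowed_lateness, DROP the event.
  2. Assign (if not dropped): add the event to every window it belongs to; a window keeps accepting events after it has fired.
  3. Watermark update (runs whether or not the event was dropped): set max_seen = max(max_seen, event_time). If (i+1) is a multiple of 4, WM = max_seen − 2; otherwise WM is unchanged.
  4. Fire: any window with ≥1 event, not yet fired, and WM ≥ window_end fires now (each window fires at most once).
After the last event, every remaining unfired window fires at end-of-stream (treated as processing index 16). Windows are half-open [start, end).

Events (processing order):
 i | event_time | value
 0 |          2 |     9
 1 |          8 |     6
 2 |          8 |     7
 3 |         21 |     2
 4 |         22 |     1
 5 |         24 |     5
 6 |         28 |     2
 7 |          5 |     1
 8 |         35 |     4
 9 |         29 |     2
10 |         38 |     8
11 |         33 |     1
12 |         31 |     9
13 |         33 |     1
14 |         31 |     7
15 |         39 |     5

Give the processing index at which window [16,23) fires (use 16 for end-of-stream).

i=0 t=2 v=9: → [0,7); WM=−∞
i=1 t=8 v=6: → [8,15),[4,11); WM=−∞
i=2 t=8 v=7: → [8,15),[4,11); WM=−∞
i=3 t=21 v=2: → [20,27),[16,23); WM=19; [0,7) fires=9 [4,11) fires=13 [8,15) fires=13
i=4 t=22 v=1: → [20,27),[16,23); WM=19
i=5 t=24 v=5: → [24,31),[20,27); WM=19
i=6 t=28 v=2: → [28,35),[24,31); WM=19
i=7 t=5 v=1: DROP (t<19-3); WM=26; [16,23) fires=3
i=8 t=35 v=4: → [32,39); WM=26
i=9 t=29 v=2: → [28,35),[24,31); WM=26
i=10 t=38 v=8: → [36,43),[32,39); WM=26
i=11 t=33 v=1: → [32,39),[28,35); WM=36; [20,27) fires=8 [24,31) fires=9 [28,35) fires=5
i=12 t=31 v=9: DROP (t<36-3); WM=36
i=13 t=33 v=1: → [32,39),[28,35); WM=36
i=14 t=31 v=7: DROP (t<36-3); WM=36
i=15 t=39 v=5: → [36,43); WM=37

7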